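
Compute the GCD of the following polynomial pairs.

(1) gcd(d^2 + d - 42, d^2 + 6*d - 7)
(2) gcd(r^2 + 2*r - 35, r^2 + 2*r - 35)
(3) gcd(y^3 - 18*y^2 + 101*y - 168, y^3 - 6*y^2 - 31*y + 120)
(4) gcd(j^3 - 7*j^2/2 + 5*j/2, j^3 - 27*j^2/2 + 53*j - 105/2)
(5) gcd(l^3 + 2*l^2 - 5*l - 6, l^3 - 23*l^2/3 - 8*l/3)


(1) = d + 7
(2) = gcd((r - 5)*(r + 7), (r - 5)*(r + 7)) = r^2 + 2*r - 35
(3) = gcd((y - 8)*(y - 7)*(y - 3), (y - 8)*(y - 3)*(y + 5)) = y^2 - 11*y + 24
(4) = gcd(j*(j - 5/2)*(j - 1), (j - 7)*(j - 5)*(j - 3/2)) = 1
(5) = 1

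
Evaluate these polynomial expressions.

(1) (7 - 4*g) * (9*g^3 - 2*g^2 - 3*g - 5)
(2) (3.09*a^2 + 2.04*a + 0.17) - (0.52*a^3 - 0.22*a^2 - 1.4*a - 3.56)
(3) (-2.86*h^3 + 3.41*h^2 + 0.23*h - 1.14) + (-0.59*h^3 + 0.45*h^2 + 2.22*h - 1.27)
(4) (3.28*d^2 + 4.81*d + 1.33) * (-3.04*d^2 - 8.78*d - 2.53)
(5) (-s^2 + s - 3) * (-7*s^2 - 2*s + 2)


(1) = -36*g^4 + 71*g^3 - 2*g^2 - g - 35
(2) = -0.52*a^3 + 3.31*a^2 + 3.44*a + 3.73
(3) = -3.45*h^3 + 3.86*h^2 + 2.45*h - 2.41
(4) = -9.9712*d^4 - 43.4208*d^3 - 54.5734*d^2 - 23.8467*d - 3.3649
(5) = 7*s^4 - 5*s^3 + 17*s^2 + 8*s - 6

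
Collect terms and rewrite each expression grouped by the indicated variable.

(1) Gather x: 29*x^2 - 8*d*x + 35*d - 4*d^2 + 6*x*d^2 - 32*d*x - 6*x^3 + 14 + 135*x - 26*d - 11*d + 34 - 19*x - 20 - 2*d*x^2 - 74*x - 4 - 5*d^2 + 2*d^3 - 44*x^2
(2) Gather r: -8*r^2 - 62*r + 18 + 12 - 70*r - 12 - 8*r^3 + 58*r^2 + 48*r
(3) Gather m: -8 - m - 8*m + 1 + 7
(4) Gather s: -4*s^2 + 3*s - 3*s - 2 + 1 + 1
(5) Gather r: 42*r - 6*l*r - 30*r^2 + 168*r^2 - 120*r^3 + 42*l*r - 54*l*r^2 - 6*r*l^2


(1) = 2*d^3 - 9*d^2 - 2*d - 6*x^3 + x^2*(-2*d - 15) + x*(6*d^2 - 40*d + 42) + 24
(2) = -8*r^3 + 50*r^2 - 84*r + 18
(3) = -9*m
(4) = -4*s^2
(5) = -120*r^3 + r^2*(138 - 54*l) + r*(-6*l^2 + 36*l + 42)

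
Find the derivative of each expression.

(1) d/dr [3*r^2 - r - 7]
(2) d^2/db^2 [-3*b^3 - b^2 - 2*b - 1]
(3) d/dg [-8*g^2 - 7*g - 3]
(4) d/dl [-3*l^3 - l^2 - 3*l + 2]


(1) = 6*r - 1
(2) = -18*b - 2
(3) = -16*g - 7
(4) = -9*l^2 - 2*l - 3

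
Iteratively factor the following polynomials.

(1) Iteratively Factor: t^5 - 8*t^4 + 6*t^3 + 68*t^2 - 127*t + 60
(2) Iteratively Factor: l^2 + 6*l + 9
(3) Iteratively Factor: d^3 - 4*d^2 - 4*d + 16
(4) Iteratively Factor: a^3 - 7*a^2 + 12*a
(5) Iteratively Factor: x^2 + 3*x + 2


(1) = (t - 4)*(t^4 - 4*t^3 - 10*t^2 + 28*t - 15) = (t - 4)*(t + 3)*(t^3 - 7*t^2 + 11*t - 5) = (t - 5)*(t - 4)*(t + 3)*(t^2 - 2*t + 1) = (t - 5)*(t - 4)*(t - 1)*(t + 3)*(t - 1)
(2) = (l + 3)*(l + 3)
(3) = (d - 4)*(d^2 - 4) = (d - 4)*(d + 2)*(d - 2)
(4) = (a)*(a^2 - 7*a + 12) = a*(a - 3)*(a - 4)
(5) = (x + 1)*(x + 2)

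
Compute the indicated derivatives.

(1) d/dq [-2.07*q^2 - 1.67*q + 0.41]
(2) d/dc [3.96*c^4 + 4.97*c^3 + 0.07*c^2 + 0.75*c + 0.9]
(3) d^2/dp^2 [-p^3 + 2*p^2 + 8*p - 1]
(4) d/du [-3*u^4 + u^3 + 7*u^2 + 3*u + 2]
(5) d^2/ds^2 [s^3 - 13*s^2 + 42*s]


(1) = -4.14*q - 1.67
(2) = 15.84*c^3 + 14.91*c^2 + 0.14*c + 0.75
(3) = 4 - 6*p
(4) = -12*u^3 + 3*u^2 + 14*u + 3
(5) = 6*s - 26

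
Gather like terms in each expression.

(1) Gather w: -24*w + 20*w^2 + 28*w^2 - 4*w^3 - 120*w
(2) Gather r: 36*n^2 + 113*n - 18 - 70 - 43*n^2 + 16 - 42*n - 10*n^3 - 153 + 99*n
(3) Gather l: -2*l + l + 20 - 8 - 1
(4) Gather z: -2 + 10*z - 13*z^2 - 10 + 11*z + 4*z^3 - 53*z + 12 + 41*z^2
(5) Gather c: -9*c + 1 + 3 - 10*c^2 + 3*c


(1) = -4*w^3 + 48*w^2 - 144*w
(2) = -10*n^3 - 7*n^2 + 170*n - 225
(3) = 11 - l
(4) = 4*z^3 + 28*z^2 - 32*z
(5) = -10*c^2 - 6*c + 4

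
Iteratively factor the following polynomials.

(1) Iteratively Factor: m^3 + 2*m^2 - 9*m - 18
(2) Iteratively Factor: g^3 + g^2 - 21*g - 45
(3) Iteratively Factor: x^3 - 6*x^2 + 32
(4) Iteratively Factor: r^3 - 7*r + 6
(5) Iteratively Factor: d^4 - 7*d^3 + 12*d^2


(1) = (m - 3)*(m^2 + 5*m + 6) = (m - 3)*(m + 2)*(m + 3)
(2) = (g + 3)*(g^2 - 2*g - 15) = (g - 5)*(g + 3)*(g + 3)
(3) = (x - 4)*(x^2 - 2*x - 8) = (x - 4)*(x + 2)*(x - 4)
(4) = (r - 1)*(r^2 + r - 6) = (r - 2)*(r - 1)*(r + 3)
(5) = (d)*(d^3 - 7*d^2 + 12*d) = d*(d - 4)*(d^2 - 3*d) = d^2*(d - 4)*(d - 3)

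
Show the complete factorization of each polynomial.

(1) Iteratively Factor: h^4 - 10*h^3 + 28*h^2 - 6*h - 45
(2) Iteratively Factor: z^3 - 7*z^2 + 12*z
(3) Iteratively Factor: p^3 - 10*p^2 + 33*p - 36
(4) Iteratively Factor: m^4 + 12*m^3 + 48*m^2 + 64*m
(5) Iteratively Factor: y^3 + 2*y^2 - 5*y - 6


(1) = (h + 1)*(h^3 - 11*h^2 + 39*h - 45) = (h - 3)*(h + 1)*(h^2 - 8*h + 15) = (h - 3)^2*(h + 1)*(h - 5)
(2) = (z)*(z^2 - 7*z + 12) = z*(z - 3)*(z - 4)
(3) = (p - 3)*(p^2 - 7*p + 12) = (p - 4)*(p - 3)*(p - 3)
(4) = (m)*(m^3 + 12*m^2 + 48*m + 64) = m*(m + 4)*(m^2 + 8*m + 16) = m*(m + 4)^2*(m + 4)
(5) = (y + 3)*(y^2 - y - 2) = (y + 1)*(y + 3)*(y - 2)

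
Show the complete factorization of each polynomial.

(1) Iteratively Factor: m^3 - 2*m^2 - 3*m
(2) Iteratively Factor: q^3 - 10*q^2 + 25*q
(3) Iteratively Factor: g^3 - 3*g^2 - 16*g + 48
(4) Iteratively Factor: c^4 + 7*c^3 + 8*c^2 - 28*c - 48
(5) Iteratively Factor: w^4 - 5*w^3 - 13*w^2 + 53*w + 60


(1) = (m)*(m^2 - 2*m - 3) = m*(m - 3)*(m + 1)
(2) = (q - 5)*(q^2 - 5*q) = (q - 5)^2*(q)
(3) = (g - 3)*(g^2 - 16) = (g - 4)*(g - 3)*(g + 4)
(4) = (c + 2)*(c^3 + 5*c^2 - 2*c - 24) = (c + 2)*(c + 4)*(c^2 + c - 6) = (c - 2)*(c + 2)*(c + 4)*(c + 3)
(5) = (w + 1)*(w^3 - 6*w^2 - 7*w + 60) = (w - 4)*(w + 1)*(w^2 - 2*w - 15) = (w - 4)*(w + 1)*(w + 3)*(w - 5)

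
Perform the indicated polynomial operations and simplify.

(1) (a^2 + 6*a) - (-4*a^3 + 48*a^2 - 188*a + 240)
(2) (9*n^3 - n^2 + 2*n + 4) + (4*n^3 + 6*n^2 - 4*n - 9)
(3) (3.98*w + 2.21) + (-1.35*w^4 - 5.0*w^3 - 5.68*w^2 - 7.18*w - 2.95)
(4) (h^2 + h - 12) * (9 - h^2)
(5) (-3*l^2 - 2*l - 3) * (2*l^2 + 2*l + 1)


(1) = 4*a^3 - 47*a^2 + 194*a - 240
(2) = 13*n^3 + 5*n^2 - 2*n - 5
(3) = -1.35*w^4 - 5.0*w^3 - 5.68*w^2 - 3.2*w - 0.74
(4) = -h^4 - h^3 + 21*h^2 + 9*h - 108
(5) = -6*l^4 - 10*l^3 - 13*l^2 - 8*l - 3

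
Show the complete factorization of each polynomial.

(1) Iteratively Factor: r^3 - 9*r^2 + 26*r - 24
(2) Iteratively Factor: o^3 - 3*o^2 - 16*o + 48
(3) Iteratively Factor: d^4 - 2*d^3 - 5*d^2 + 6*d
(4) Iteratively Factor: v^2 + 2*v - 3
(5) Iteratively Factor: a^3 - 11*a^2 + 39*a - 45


(1) = (r - 3)*(r^2 - 6*r + 8) = (r - 3)*(r - 2)*(r - 4)
(2) = (o - 4)*(o^2 + o - 12) = (o - 4)*(o + 4)*(o - 3)
(3) = (d - 1)*(d^3 - d^2 - 6*d) = (d - 3)*(d - 1)*(d^2 + 2*d) = d*(d - 3)*(d - 1)*(d + 2)
(4) = (v - 1)*(v + 3)
(5) = (a - 3)*(a^2 - 8*a + 15) = (a - 5)*(a - 3)*(a - 3)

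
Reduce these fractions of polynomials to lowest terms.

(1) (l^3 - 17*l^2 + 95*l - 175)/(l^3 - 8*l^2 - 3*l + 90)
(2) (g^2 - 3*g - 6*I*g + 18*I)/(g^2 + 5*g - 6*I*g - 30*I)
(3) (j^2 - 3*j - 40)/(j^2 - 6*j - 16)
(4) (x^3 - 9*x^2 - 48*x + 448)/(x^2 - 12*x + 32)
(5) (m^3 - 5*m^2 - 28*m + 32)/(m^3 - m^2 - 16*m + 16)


(1) = (l^2 - 12*l + 35)/(l^2 - 3*l - 18)
(2) = (g - 3)/(g + 5)
(3) = (j + 5)/(j + 2)
(4) = (x^2 - x - 56)/(x - 4)
(5) = (m - 8)/(m - 4)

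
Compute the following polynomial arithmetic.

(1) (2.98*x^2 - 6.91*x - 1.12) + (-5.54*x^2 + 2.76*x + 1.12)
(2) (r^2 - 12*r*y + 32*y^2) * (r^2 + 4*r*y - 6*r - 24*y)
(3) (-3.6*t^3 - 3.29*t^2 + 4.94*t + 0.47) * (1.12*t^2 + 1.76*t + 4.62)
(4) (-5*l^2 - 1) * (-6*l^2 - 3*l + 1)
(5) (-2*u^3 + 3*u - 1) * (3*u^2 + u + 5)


(1) = -2.56*x^2 - 4.15*x
(2) = r^4 - 8*r^3*y - 6*r^3 - 16*r^2*y^2 + 48*r^2*y + 128*r*y^3 + 96*r*y^2 - 768*y^3
(3) = -4.032*t^5 - 10.0208*t^4 - 16.8896*t^3 - 5.979*t^2 + 23.65*t + 2.1714
(4) = 30*l^4 + 15*l^3 + l^2 + 3*l - 1
(5) = -6*u^5 - 2*u^4 - u^3 + 14*u - 5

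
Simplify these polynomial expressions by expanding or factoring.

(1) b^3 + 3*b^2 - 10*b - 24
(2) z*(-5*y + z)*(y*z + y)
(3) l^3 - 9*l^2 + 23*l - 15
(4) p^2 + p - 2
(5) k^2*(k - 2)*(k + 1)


(1) = (b - 3)*(b + 2)*(b + 4)
(2) = -5*y^2*z^2 - 5*y^2*z + y*z^3 + y*z^2
(3) = (l - 5)*(l - 3)*(l - 1)
(4) = (p - 1)*(p + 2)
(5) = k^4 - k^3 - 2*k^2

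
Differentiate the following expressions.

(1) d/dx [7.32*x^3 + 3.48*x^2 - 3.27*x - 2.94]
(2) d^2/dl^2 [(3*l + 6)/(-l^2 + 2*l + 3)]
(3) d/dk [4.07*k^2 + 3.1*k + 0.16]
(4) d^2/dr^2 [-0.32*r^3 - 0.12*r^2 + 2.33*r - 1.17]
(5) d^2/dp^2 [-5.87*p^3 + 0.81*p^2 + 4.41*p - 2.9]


(1) = 21.96*x^2 + 6.96*x - 3.27
(2) = 6*(3*l*(-l^2 + 2*l + 3) + 4*(l - 1)^2*(l + 2))/(-l^2 + 2*l + 3)^3
(3) = 8.14*k + 3.1
(4) = -1.92*r - 0.24
(5) = 1.62 - 35.22*p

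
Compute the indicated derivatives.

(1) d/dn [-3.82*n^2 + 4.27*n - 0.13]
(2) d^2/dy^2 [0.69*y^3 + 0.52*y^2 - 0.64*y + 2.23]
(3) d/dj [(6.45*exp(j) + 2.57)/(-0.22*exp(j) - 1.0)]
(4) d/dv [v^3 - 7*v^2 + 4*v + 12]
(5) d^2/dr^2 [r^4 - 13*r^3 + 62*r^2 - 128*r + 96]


(1) = 4.27 - 7.64*n
(2) = 4.14*y + 1.04
(3) = -5.8846*exp(j)/(0.22*exp(j) + 1.0)^2
(4) = 3*v^2 - 14*v + 4
(5) = 12*r^2 - 78*r + 124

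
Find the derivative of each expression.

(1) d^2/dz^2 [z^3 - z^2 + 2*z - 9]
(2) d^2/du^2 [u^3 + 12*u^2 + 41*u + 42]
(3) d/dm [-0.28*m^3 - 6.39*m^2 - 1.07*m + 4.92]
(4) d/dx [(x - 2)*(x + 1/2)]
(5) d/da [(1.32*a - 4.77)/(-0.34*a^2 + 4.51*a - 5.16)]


(1) = 6*z - 2
(2) = 6*u + 24
(3) = -0.84*m^2 - 12.78*m - 1.07
(4) = 2*x - 3/2
(5) = (0.4488*a^2 - 3.2436*a + 14.7015)/(0.1156*a^4 - 3.0668*a^3 + 23.8489*a^2 - 46.5432*a + 26.6256)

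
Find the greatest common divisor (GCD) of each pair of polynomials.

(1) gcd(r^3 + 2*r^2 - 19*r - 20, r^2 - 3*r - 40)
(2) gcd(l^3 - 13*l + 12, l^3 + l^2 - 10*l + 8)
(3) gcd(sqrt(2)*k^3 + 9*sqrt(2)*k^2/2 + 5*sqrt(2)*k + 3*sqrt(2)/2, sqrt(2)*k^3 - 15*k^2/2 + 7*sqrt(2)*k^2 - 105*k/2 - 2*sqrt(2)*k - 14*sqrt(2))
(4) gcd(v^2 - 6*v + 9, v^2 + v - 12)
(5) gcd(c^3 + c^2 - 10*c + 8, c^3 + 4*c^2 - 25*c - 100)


(1) = gcd((r - 4)*(r + 1)*(r + 5), (r - 8)*(r + 5)) = r + 5
(2) = l^2 + 3*l - 4
(3) = 1
(4) = gcd((v - 3)^2, (v - 3)*(v + 4)) = v - 3
(5) = c + 4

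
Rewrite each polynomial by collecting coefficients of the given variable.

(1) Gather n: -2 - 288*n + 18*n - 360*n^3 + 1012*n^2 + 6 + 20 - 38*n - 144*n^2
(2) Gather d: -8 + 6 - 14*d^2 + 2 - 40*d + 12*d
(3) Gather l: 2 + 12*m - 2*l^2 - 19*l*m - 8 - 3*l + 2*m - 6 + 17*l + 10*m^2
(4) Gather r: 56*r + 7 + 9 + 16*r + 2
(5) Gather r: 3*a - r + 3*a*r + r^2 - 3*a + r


(1) = -360*n^3 + 868*n^2 - 308*n + 24
(2) = -14*d^2 - 28*d
(3) = -2*l^2 + l*(14 - 19*m) + 10*m^2 + 14*m - 12
(4) = 72*r + 18
(5) = 3*a*r + r^2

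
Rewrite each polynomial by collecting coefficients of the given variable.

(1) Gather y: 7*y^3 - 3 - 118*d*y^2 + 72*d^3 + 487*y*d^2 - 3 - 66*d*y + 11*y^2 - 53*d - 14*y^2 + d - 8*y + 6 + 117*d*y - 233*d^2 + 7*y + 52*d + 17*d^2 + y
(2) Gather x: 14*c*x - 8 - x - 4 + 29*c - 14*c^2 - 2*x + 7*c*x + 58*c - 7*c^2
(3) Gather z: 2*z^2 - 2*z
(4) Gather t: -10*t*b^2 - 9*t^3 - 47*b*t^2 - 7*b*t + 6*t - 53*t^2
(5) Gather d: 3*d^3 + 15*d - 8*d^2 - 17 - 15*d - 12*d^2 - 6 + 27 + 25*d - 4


(1) = 72*d^3 - 216*d^2 + 7*y^3 + y^2*(-118*d - 3) + y*(487*d^2 + 51*d)
(2) = -21*c^2 + 87*c + x*(21*c - 3) - 12
(3) = 2*z^2 - 2*z
(4) = -9*t^3 + t^2*(-47*b - 53) + t*(-10*b^2 - 7*b + 6)
(5) = 3*d^3 - 20*d^2 + 25*d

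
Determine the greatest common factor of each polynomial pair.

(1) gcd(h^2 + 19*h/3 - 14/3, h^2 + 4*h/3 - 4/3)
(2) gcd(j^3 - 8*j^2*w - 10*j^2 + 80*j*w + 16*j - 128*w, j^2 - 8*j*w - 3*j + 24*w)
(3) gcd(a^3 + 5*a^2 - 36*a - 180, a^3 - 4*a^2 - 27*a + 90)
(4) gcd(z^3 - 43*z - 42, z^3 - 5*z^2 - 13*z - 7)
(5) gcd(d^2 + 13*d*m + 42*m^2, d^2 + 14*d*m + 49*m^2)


(1) = h - 2/3
(2) = gcd((j - 8)*(j - 2)*(j - 8*w), (j - 3)*(j - 8*w)) = -j + 8*w
(3) = gcd((a - 6)*(a + 5)*(a + 6), (a - 6)*(a - 3)*(a + 5)) = a^2 - a - 30
(4) = gcd((z - 7)*(z + 1)*(z + 6), (z - 7)*(z + 1)^2) = z^2 - 6*z - 7
(5) = d + 7*m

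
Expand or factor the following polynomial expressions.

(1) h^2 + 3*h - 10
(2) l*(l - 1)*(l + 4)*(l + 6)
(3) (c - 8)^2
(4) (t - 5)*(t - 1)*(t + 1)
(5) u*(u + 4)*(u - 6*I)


(1) = (h - 2)*(h + 5)
(2) = l^4 + 9*l^3 + 14*l^2 - 24*l
(3) = c^2 - 16*c + 64
(4) = t^3 - 5*t^2 - t + 5
(5) = u^3 + 4*u^2 - 6*I*u^2 - 24*I*u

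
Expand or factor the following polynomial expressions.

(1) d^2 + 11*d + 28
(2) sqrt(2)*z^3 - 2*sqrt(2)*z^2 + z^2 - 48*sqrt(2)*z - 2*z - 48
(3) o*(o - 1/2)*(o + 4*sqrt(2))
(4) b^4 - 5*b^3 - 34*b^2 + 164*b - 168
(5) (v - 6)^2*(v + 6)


(1) = (d + 4)*(d + 7)
(2) = (z - 8)*(z + 6)*(sqrt(2)*z + 1)
(3) = o^3 - o^2/2 + 4*sqrt(2)*o^2 - 2*sqrt(2)*o
(4) = (b - 7)*(b - 2)^2*(b + 6)
(5) = v^3 - 6*v^2 - 36*v + 216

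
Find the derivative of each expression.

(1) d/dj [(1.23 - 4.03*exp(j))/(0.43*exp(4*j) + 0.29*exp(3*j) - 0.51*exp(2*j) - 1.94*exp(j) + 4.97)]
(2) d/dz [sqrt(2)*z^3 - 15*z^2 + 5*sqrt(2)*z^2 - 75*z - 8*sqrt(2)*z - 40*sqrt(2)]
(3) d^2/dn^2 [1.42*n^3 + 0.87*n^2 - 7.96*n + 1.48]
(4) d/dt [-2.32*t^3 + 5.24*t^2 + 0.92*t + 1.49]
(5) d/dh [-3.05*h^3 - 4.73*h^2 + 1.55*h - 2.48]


(1) = (5.1987*exp(4*j) + 0.2218*exp(3*j) - 3.1254*exp(2*j) + 1.2546*exp(j) - 17.6429)*exp(j)/(0.1849*exp(8*j) + 0.2494*exp(7*j) - 0.3545*exp(6*j) - 1.9642*exp(5*j) + 3.4091*exp(4*j) + 4.8614*exp(3*j) - 1.3058*exp(2*j) - 19.2836*exp(j) + 24.7009)
(2) = 3*sqrt(2)*z^2 - 30*z + 10*sqrt(2)*z - 75 - 8*sqrt(2)
(3) = 8.52*n + 1.74
(4) = -6.96*t^2 + 10.48*t + 0.92
(5) = -9.15*h^2 - 9.46*h + 1.55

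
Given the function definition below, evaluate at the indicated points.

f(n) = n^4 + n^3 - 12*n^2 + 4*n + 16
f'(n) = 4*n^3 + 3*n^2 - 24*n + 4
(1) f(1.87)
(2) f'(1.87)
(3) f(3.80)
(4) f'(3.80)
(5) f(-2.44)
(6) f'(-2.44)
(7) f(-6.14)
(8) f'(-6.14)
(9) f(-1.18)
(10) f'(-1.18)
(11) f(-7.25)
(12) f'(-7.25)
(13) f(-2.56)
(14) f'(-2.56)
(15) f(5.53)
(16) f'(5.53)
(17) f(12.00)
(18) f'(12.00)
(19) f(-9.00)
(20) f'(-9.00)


(1) = 0.28
(2) = -4.23
(3) = 121.31
(4) = 175.61
(5) = -44.28
(6) = 22.31
(7) = 728.83
(8) = -661.44
(9) = -5.13
(10) = 29.93
(11) = 1737.99
(12) = -1188.62
(13) = -46.71
(14) = 17.99
(15) = 775.45
(16) = 639.47
(17) = 20800.00
(18) = 7060.00
(19) = 4840.00
(20) = -2453.00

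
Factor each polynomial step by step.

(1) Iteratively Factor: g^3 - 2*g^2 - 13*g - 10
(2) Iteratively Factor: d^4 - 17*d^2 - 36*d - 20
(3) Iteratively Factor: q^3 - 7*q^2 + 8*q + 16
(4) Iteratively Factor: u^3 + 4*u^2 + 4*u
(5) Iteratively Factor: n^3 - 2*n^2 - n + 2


(1) = (g + 2)*(g^2 - 4*g - 5) = (g + 1)*(g + 2)*(g - 5)
(2) = (d + 1)*(d^3 - d^2 - 16*d - 20) = (d - 5)*(d + 1)*(d^2 + 4*d + 4) = (d - 5)*(d + 1)*(d + 2)*(d + 2)
(3) = (q + 1)*(q^2 - 8*q + 16) = (q - 4)*(q + 1)*(q - 4)
(4) = (u)*(u^2 + 4*u + 4) = u*(u + 2)*(u + 2)
(5) = (n - 1)*(n^2 - n - 2) = (n - 1)*(n + 1)*(n - 2)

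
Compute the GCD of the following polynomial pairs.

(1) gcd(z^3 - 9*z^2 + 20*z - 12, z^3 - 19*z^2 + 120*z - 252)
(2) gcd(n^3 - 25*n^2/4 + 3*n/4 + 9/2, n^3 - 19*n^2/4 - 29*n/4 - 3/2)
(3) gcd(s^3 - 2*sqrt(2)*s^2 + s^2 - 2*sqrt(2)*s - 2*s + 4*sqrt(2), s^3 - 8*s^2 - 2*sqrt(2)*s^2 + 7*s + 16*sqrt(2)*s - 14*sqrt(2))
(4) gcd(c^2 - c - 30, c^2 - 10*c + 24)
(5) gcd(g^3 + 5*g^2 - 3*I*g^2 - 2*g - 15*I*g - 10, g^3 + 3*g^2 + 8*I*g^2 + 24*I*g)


(1) = gcd((z - 6)*(z - 2)*(z - 1), (z - 7)*(z - 6)^2) = z - 6
(2) = gcd((n - 6)*(n - 1)*(n + 3/4), (n - 6)*(n + 1/4)*(n + 1)) = n - 6
(3) = s^2 + s*(-2*sqrt(2) - 1) + 2*sqrt(2)
(4) = c - 6
(5) = gcd((g + 5)*(g - 2*I)*(g - I), g*(g + 3)*(g + 8*I)) = 1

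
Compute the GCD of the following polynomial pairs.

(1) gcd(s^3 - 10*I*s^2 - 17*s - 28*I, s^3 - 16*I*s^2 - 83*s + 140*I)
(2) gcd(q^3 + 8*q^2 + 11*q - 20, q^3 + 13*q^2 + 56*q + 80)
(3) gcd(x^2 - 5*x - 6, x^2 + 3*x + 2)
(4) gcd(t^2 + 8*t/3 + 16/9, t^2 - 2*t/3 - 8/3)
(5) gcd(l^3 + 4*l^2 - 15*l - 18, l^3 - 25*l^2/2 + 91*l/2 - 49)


(1) = gcd((s - 7*I)*(s - 4*I)*(s + I), (s - 7*I)*(s - 5*I)*(s - 4*I)) = s^2 - 11*I*s - 28
(2) = gcd((q - 1)*(q + 4)*(q + 5), (q + 4)^2*(q + 5)) = q^2 + 9*q + 20
(3) = x + 1
(4) = t + 4/3
(5) = 1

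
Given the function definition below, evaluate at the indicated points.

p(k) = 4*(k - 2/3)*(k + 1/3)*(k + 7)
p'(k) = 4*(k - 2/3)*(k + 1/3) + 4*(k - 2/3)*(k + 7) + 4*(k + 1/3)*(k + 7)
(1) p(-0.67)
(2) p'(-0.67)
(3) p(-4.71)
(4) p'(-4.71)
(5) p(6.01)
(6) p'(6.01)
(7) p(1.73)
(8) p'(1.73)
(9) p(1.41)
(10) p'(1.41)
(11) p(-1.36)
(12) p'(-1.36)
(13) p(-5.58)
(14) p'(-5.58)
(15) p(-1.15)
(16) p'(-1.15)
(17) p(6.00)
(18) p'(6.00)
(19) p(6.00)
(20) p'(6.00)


(1) = 11.39
(2) = -40.57
(3) = 215.55
(4) = 4.79
(5) = 1763.87
(6) = 743.75
(7) = 76.61
(8) = 117.96
(9) = 43.59
(10) = 88.83
(11) = 46.94
(12) = -60.56
(13) = 186.16
(14) = 65.81
(15) = 34.72
(16) = -55.69
(17) = 1756.44
(18) = 741.78
(19) = 1756.44
(20) = 741.78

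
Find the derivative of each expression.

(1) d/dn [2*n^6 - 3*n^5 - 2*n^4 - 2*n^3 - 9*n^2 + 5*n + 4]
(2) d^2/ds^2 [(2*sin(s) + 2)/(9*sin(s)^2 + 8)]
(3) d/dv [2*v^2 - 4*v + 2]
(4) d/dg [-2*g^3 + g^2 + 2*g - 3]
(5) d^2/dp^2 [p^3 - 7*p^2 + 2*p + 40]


(1) = 12*n^5 - 15*n^4 - 8*n^3 - 6*n^2 - 18*n + 5
(2) = 2*(-729*sin(s)^5 - 324*sin(s)^4 + 774*sin(s)^2 + 709*sin(s)/2 - 351*sin(3*s) + 81*sin(5*s)/2 - 144)/(9*sin(s)^2 + 8)^3
(3) = 4*v - 4
(4) = -6*g^2 + 2*g + 2
(5) = 6*p - 14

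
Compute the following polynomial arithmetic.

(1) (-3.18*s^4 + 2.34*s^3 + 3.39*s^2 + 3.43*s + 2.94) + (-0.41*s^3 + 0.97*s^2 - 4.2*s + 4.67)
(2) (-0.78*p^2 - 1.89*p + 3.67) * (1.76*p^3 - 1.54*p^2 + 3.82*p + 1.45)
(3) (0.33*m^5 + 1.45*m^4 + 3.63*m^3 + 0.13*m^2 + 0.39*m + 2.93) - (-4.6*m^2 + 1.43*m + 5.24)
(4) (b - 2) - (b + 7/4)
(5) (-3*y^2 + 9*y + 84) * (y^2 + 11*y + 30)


(1) = -3.18*s^4 + 1.93*s^3 + 4.36*s^2 - 0.77*s + 7.61
(2) = -1.3728*p^5 - 2.1252*p^4 + 6.3902*p^3 - 14.0026*p^2 + 11.2789*p + 5.3215
(3) = 0.33*m^5 + 1.45*m^4 + 3.63*m^3 + 4.73*m^2 - 1.04*m - 2.31
(4) = -15/4
(5) = -3*y^4 - 24*y^3 + 93*y^2 + 1194*y + 2520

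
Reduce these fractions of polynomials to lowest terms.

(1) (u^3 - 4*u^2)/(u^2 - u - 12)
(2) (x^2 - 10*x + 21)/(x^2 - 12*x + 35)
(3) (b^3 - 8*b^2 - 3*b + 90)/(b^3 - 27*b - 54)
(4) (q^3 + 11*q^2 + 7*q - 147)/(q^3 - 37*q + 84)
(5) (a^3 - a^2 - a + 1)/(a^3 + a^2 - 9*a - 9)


(1) = u^2/(u + 3)
(2) = (x - 3)/(x - 5)
(3) = (b - 5)/(b + 3)
(4) = (q + 7)/(q - 4)
(5) = (a^2 - 2*a + 1)/(a^2 - 9)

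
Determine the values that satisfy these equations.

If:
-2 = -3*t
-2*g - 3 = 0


Then:
g = -3/2
t = 2/3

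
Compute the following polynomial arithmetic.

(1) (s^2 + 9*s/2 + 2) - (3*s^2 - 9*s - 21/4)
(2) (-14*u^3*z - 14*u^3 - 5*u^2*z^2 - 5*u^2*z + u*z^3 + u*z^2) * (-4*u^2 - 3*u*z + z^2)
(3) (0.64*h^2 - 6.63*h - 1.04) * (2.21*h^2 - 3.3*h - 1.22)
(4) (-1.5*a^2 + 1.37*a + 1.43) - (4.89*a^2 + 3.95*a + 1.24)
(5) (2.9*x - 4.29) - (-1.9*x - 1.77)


(1) = -2*s^2 + 27*s/2 + 29/4
(2) = 56*u^5*z + 56*u^5 + 62*u^4*z^2 + 62*u^4*z - 3*u^3*z^3 - 3*u^3*z^2 - 8*u^2*z^4 - 8*u^2*z^3 + u*z^5 + u*z^4
(3) = 1.4144*h^4 - 16.7643*h^3 + 18.7998*h^2 + 11.5206*h + 1.2688
(4) = -6.39*a^2 - 2.58*a + 0.19
(5) = 4.8*x - 2.52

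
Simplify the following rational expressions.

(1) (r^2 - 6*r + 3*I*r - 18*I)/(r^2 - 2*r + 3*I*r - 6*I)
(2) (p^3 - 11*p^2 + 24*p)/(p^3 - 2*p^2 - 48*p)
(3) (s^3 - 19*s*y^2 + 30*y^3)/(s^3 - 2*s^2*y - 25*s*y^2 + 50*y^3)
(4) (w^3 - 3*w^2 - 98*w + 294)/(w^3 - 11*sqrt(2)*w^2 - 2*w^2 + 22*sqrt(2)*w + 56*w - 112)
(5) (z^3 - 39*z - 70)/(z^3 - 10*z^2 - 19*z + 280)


(1) = (r - 6)/(r - 2)
(2) = (p - 3)/(p + 6)
(3) = (-s + 3*y)/(-s + 5*y)
(4) = (w^2 + w*(-3 + 7*sqrt(2)) - 21*sqrt(2))/(w^2 + w*(-4*sqrt(2) - 2) + 8*sqrt(2))
(5) = (z + 2)/(z - 8)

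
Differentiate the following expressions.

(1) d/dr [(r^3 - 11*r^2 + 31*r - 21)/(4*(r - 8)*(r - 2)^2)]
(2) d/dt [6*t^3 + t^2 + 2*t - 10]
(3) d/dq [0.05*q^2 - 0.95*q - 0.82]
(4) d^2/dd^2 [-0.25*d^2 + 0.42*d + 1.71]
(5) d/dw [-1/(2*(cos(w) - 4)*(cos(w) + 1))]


(1) = (-r^3 + 8*r^2 - 41*r + 118)/(4*(r^5 - 22*r^4 + 172*r^3 - 584*r^2 + 896*r - 512))
(2) = 18*t^2 + 2*t + 2
(3) = 0.1*q - 0.95
(4) = -0.500000000000000
(5) = (3 - 2*cos(w))*sin(w)/(2*(cos(w) - 4)^2*(cos(w) + 1)^2)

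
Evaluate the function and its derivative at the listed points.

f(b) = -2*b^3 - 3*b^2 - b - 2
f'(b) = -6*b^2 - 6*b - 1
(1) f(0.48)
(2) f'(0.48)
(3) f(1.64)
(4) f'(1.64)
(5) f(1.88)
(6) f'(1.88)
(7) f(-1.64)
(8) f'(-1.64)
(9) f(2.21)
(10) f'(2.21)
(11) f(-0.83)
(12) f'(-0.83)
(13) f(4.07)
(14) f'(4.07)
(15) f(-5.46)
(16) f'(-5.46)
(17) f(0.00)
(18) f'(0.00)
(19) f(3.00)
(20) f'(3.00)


(1) = -3.39
(2) = -5.26
(3) = -20.53
(4) = -26.98
(5) = -27.77
(6) = -33.49
(7) = 0.39
(8) = -7.30
(9) = -40.45
(10) = -43.56
(11) = -2.09
(12) = -0.15
(13) = -190.60
(14) = -124.81
(15) = 239.57
(16) = -147.11
(17) = -2.00
(18) = -1.00
(19) = -86.00
(20) = -73.00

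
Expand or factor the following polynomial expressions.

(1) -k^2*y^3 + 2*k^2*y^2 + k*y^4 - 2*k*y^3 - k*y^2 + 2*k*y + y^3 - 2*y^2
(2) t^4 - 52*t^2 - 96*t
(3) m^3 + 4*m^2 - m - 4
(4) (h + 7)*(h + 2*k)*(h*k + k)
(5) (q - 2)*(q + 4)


(1) = y*(-k + y)*(y - 2)*(k*y + 1)
(2) = t*(t - 8)*(t + 2)*(t + 6)
(3) = (m - 1)*(m + 1)*(m + 4)
(4) = h^3*k + 2*h^2*k^2 + 8*h^2*k + 16*h*k^2 + 7*h*k + 14*k^2
(5) = q^2 + 2*q - 8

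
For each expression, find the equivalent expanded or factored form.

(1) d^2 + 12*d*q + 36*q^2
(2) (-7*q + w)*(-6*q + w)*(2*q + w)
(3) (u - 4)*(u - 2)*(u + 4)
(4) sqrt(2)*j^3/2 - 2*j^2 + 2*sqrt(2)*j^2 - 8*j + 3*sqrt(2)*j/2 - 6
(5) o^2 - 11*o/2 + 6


(1) = (d + 6*q)^2
(2) = 84*q^3 + 16*q^2*w - 11*q*w^2 + w^3
(3) = u^3 - 2*u^2 - 16*u + 32
(4) = (j + 3)*(j - 2*sqrt(2))*(sqrt(2)*j/2 + sqrt(2)/2)
(5) = (o - 4)*(o - 3/2)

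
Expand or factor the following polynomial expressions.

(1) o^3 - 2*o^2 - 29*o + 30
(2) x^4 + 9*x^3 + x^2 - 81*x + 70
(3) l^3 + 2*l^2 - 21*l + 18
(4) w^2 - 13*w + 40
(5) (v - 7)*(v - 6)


(1) = (o - 6)*(o - 1)*(o + 5)
(2) = (x - 2)*(x - 1)*(x + 5)*(x + 7)
(3) = (l - 3)*(l - 1)*(l + 6)
(4) = (w - 8)*(w - 5)
(5) = v^2 - 13*v + 42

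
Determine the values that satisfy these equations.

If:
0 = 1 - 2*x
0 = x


Then:
No Solution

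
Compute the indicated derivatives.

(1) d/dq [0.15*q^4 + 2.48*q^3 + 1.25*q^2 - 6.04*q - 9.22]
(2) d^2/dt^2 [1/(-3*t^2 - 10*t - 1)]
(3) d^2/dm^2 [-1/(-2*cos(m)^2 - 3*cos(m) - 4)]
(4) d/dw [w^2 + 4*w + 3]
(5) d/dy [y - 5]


(1) = 0.6*q^3 + 7.44*q^2 + 2.5*q - 6.04
(2) = 2*(9*t^2 + 30*t - 4*(3*t + 5)^2 + 3)/(3*t^2 + 10*t + 1)^3
(3) = (-16*sin(m)^4 - 15*sin(m)^2 + 69*cos(m)/2 - 9*cos(3*m)/2 + 33)/(-2*sin(m)^2 + 3*cos(m) + 6)^3
(4) = 2*w + 4
(5) = 1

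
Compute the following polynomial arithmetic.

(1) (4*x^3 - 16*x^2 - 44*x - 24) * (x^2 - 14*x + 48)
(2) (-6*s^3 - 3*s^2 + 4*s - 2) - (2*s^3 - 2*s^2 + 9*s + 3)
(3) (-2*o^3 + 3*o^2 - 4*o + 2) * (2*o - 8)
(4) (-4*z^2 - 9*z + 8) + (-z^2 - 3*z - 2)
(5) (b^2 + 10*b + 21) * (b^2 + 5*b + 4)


(1) = 4*x^5 - 72*x^4 + 372*x^3 - 176*x^2 - 1776*x - 1152
(2) = -8*s^3 - s^2 - 5*s - 5
(3) = -4*o^4 + 22*o^3 - 32*o^2 + 36*o - 16
(4) = -5*z^2 - 12*z + 6
(5) = b^4 + 15*b^3 + 75*b^2 + 145*b + 84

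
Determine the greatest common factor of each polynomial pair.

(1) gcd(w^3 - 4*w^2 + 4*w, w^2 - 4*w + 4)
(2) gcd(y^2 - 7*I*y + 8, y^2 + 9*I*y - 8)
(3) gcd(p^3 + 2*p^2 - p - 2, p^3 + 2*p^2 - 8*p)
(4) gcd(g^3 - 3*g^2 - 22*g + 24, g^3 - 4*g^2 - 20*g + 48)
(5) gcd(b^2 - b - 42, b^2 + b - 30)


(1) = w^2 - 4*w + 4
(2) = gcd((y - 8*I)*(y + I), (y + I)*(y + 8*I)) = y + I
(3) = 1
(4) = g^2 - 2*g - 24
(5) = gcd((b - 7)*(b + 6), (b - 5)*(b + 6)) = b + 6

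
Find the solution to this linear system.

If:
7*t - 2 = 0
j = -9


Then:
j = -9
t = 2/7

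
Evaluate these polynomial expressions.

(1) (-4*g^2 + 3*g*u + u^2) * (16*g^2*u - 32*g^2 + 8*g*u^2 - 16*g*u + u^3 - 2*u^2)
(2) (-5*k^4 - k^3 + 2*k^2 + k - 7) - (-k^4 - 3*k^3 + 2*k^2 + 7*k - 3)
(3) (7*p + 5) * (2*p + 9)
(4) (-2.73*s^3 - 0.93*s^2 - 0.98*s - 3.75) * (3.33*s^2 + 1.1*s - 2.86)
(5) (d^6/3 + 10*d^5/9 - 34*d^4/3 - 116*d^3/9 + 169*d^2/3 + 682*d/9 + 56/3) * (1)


(1) = -64*g^4*u + 128*g^4 + 16*g^3*u^2 - 32*g^3*u + 36*g^2*u^3 - 72*g^2*u^2 + 11*g*u^4 - 22*g*u^3 + u^5 - 2*u^4
(2) = -4*k^4 + 2*k^3 - 6*k - 4
(3) = 14*p^2 + 73*p + 45
(4) = -9.0909*s^5 - 6.0999*s^4 + 3.5214*s^3 - 10.9057*s^2 - 1.3222*s + 10.725
(5) = d^6/3 + 10*d^5/9 - 34*d^4/3 - 116*d^3/9 + 169*d^2/3 + 682*d/9 + 56/3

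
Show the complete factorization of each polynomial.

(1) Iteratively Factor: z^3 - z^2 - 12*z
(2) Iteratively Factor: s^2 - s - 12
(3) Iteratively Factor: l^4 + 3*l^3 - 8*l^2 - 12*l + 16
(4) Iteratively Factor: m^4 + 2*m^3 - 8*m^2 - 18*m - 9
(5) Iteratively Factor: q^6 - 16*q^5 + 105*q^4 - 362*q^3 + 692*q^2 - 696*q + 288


(1) = (z + 3)*(z^2 - 4*z) = (z - 4)*(z + 3)*(z)
(2) = (s - 4)*(s + 3)
(3) = (l - 1)*(l^3 + 4*l^2 - 4*l - 16) = (l - 1)*(l + 2)*(l^2 + 2*l - 8) = (l - 2)*(l - 1)*(l + 2)*(l + 4)
(4) = (m - 3)*(m^3 + 5*m^2 + 7*m + 3) = (m - 3)*(m + 1)*(m^2 + 4*m + 3) = (m - 3)*(m + 1)*(m + 3)*(m + 1)
(5) = (q - 4)*(q^5 - 12*q^4 + 57*q^3 - 134*q^2 + 156*q - 72) = (q - 4)*(q - 2)*(q^4 - 10*q^3 + 37*q^2 - 60*q + 36) = (q - 4)*(q - 3)*(q - 2)*(q^3 - 7*q^2 + 16*q - 12) = (q - 4)*(q - 3)*(q - 2)^2*(q^2 - 5*q + 6) = (q - 4)*(q - 3)*(q - 2)^3*(q - 3)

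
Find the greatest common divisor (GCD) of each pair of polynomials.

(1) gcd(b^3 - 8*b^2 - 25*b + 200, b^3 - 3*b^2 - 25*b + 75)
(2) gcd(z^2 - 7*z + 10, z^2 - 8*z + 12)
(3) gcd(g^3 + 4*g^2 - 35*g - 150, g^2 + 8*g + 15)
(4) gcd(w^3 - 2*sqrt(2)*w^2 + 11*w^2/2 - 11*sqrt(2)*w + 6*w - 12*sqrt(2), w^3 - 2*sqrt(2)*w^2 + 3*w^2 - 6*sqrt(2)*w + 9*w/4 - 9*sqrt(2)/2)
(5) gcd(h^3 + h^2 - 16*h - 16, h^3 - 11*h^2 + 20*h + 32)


(1) = b^2 - 25
(2) = gcd((z - 5)*(z - 2), (z - 6)*(z - 2)) = z - 2
(3) = gcd((g - 6)*(g + 5)^2, (g + 3)*(g + 5)) = g + 5
(4) = w^2 + w*(3/2 - 2*sqrt(2)) - 3*sqrt(2)
(5) = h^2 - 3*h - 4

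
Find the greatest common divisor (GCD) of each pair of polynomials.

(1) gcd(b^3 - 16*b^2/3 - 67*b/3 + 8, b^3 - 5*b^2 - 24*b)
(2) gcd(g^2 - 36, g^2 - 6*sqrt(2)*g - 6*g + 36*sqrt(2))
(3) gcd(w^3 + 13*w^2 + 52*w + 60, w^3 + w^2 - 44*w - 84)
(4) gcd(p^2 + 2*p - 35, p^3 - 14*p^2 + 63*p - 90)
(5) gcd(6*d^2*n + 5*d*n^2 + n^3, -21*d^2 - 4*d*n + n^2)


(1) = b^2 - 5*b - 24
(2) = g - 6
(3) = w^2 + 8*w + 12
(4) = p - 5
(5) = 3*d + n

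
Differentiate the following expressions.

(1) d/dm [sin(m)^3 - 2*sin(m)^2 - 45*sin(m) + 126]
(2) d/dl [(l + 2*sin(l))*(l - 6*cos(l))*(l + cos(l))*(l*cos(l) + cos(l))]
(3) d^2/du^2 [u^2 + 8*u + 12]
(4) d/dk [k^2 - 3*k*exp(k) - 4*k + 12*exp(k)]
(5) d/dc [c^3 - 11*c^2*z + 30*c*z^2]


(1) = (3*sin(m)^2 - 4*sin(m) - 45)*cos(m)
(2) = -(l + 1)*(l + 2*sin(l))*(l - 6*cos(l))*(sin(l) - 1)*cos(l) + (l + 1)*(l + 2*sin(l))*(l + cos(l))*(6*sin(l) + 1)*cos(l) + (l + 1)*(l - 6*cos(l))*(l + cos(l))*(2*cos(l) + 1)*cos(l) - (l + 2*sin(l))*(l - 6*cos(l))*(l + cos(l))*(l*sin(l) - sqrt(2)*cos(l + pi/4))
(3) = 2
(4) = -3*k*exp(k) + 2*k + 9*exp(k) - 4
(5) = 3*c^2 - 22*c*z + 30*z^2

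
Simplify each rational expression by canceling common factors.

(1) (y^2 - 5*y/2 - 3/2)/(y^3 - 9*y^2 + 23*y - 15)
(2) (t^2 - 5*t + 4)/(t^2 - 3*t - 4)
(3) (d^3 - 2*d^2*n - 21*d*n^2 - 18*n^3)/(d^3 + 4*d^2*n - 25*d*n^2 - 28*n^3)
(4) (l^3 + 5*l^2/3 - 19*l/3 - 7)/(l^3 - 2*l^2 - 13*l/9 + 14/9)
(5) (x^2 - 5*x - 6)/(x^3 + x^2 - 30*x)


(1) = (2*y + 1)/(2*y^2 - 12*y + 10)
(2) = (t - 1)/(t + 1)
(3) = (d^2 - 3*d*n - 18*n^2)/(d^2 + 3*d*n - 28*n^2)
(4) = (3*l + 9)/(3*l - 2)
(5) = (x^2 - 5*x - 6)/(x^3 + x^2 - 30*x)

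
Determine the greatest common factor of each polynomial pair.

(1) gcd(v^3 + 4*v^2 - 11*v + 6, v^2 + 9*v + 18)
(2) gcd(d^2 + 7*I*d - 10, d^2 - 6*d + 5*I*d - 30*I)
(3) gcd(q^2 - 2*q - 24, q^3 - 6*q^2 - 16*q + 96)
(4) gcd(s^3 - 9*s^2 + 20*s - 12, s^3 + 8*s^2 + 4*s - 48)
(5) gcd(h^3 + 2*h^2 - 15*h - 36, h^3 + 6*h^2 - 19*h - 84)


(1) = v + 6
(2) = gcd((d + 2*I)*(d + 5*I), (d - 6)*(d + 5*I)) = d + 5*I
(3) = q^2 - 2*q - 24
(4) = gcd((s - 6)*(s - 2)*(s - 1), (s - 2)*(s + 4)*(s + 6)) = s - 2
(5) = gcd((h - 4)*(h + 3)^2, (h - 4)*(h + 3)*(h + 7)) = h^2 - h - 12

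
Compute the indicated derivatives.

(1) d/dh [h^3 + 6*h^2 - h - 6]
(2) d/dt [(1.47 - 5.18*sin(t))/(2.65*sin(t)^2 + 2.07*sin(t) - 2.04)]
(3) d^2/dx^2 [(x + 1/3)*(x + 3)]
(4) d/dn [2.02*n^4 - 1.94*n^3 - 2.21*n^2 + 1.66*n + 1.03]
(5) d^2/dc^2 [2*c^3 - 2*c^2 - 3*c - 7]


(1) = 3*h^2 + 12*h - 1
(2) = (13.727*sin(t)^2 - 7.791*sin(t) + 7.5243)*cos(t)/(7.0225*sin(t)^4 + 10.971*sin(t)^3 - 6.5271*sin(t)^2 - 8.4456*sin(t) + 4.1616)
(3) = 2
(4) = 8.08*n^3 - 5.82*n^2 - 4.42*n + 1.66
(5) = 12*c - 4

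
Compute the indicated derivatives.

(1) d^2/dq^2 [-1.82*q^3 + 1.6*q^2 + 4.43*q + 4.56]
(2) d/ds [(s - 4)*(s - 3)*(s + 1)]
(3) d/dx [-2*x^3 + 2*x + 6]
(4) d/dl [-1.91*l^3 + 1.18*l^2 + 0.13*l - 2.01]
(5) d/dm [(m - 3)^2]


(1) = 3.2 - 10.92*q
(2) = 3*s^2 - 12*s + 5
(3) = 2 - 6*x^2
(4) = -5.73*l^2 + 2.36*l + 0.13
(5) = 2*m - 6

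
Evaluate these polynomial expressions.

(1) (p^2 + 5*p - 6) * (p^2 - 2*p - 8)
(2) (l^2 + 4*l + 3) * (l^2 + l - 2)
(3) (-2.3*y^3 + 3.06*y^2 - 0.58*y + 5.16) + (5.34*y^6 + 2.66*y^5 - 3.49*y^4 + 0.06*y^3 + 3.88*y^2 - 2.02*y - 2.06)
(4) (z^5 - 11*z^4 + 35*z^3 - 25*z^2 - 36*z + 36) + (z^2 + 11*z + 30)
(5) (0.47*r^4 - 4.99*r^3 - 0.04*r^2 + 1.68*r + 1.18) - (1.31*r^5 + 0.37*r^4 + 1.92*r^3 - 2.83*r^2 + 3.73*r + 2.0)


(1) = p^4 + 3*p^3 - 24*p^2 - 28*p + 48
(2) = l^4 + 5*l^3 + 5*l^2 - 5*l - 6
(3) = 5.34*y^6 + 2.66*y^5 - 3.49*y^4 - 2.24*y^3 + 6.94*y^2 - 2.6*y + 3.1
(4) = z^5 - 11*z^4 + 35*z^3 - 24*z^2 - 25*z + 66
(5) = -1.31*r^5 + 0.1*r^4 - 6.91*r^3 + 2.79*r^2 - 2.05*r - 0.82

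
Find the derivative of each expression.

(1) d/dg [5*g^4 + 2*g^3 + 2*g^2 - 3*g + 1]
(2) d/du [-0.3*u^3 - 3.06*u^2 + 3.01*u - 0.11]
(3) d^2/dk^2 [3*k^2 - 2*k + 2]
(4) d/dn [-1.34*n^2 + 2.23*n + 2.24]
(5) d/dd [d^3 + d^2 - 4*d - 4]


(1) = 20*g^3 + 6*g^2 + 4*g - 3
(2) = -0.9*u^2 - 6.12*u + 3.01
(3) = 6
(4) = 2.23 - 2.68*n
(5) = 3*d^2 + 2*d - 4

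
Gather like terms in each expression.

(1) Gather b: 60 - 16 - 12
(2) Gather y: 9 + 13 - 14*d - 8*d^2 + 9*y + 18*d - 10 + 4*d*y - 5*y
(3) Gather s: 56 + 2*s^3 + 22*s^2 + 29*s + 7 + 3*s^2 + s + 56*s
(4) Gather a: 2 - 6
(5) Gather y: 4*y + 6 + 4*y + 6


(1) = 32
(2) = -8*d^2 + 4*d + y*(4*d + 4) + 12
(3) = 2*s^3 + 25*s^2 + 86*s + 63
(4) = -4
(5) = 8*y + 12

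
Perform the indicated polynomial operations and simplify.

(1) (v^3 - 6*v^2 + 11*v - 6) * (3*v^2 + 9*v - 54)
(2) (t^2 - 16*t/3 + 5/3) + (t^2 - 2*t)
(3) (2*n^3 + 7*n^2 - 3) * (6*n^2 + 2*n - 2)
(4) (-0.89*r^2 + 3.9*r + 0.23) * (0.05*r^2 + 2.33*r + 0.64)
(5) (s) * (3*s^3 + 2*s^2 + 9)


(1) = 3*v^5 - 9*v^4 - 75*v^3 + 405*v^2 - 648*v + 324
(2) = 2*t^2 - 22*t/3 + 5/3
(3) = 12*n^5 + 46*n^4 + 10*n^3 - 32*n^2 - 6*n + 6
(4) = -0.0445*r^4 - 1.8787*r^3 + 8.5289*r^2 + 3.0319*r + 0.1472
(5) = 3*s^4 + 2*s^3 + 9*s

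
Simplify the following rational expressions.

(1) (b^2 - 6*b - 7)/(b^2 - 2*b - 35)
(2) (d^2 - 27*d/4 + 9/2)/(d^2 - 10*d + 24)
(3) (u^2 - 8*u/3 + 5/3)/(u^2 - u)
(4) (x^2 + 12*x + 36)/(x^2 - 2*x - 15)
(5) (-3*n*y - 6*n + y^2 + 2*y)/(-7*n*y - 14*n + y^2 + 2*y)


(1) = (b + 1)/(b + 5)
(2) = (4*d - 3)/(4*d - 16)
(3) = (3*u - 5)/(3*u)
(4) = (x^2 + 12*x + 36)/(x^2 - 2*x - 15)
(5) = (-3*n + y)/(-7*n + y)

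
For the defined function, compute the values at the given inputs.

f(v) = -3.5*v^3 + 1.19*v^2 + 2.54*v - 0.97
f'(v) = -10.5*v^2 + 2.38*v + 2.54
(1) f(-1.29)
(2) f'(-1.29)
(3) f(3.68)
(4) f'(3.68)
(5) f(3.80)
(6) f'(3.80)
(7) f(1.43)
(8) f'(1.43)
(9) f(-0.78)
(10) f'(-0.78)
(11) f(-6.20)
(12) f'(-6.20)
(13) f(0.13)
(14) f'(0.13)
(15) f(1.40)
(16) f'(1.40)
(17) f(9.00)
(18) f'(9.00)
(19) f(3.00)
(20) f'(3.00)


(1) = 5.25
(2) = -18.00
(3) = -149.93
(4) = -130.90
(5) = -166.19
(6) = -140.04
(7) = -5.14
(8) = -15.53
(9) = -0.57
(10) = -5.70
(11) = 863.17
(12) = -415.84
(13) = -0.63
(14) = 2.67
(15) = -4.69
(16) = -14.71
(17) = -2433.22
(18) = -826.54
(19) = -77.14
(20) = -84.82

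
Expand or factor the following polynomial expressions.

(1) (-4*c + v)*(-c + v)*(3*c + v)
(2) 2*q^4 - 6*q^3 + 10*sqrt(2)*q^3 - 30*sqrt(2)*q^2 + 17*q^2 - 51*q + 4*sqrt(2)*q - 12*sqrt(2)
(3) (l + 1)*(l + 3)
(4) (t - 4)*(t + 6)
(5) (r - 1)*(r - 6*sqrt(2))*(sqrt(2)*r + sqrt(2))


(1) = 12*c^3 - 11*c^2*v - 2*c*v^2 + v^3
(2) = (q - 3)*(q + 4*sqrt(2))*(sqrt(2)*q + 1)^2
(3) = l^2 + 4*l + 3
(4) = t^2 + 2*t - 24
(5) = sqrt(2)*r^3 - 12*r^2 - sqrt(2)*r + 12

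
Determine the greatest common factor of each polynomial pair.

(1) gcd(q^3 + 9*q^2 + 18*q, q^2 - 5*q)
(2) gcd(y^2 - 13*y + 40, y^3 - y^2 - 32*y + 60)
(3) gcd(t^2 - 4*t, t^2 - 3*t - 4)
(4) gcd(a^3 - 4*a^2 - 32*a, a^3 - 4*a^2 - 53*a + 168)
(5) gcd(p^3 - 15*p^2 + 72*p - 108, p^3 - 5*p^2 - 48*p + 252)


(1) = gcd(q*(q + 3)*(q + 6), q*(q - 5)) = q
(2) = gcd((y - 8)*(y - 5), (y - 5)*(y - 2)*(y + 6)) = y - 5
(3) = gcd(t*(t - 4), (t - 4)*(t + 1)) = t - 4
(4) = gcd(a*(a - 8)*(a + 4), (a - 8)*(a - 3)*(a + 7)) = a - 8
(5) = gcd((p - 6)^2*(p - 3), (p - 6)^2*(p + 7)) = p^2 - 12*p + 36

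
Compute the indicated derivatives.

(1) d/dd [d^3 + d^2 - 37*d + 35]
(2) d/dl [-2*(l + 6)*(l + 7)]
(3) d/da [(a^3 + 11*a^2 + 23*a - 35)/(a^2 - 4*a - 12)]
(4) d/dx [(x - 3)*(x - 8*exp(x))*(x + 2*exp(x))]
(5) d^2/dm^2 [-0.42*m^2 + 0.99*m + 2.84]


(1) = 3*d^2 + 2*d - 37
(2) = -4*l - 26
(3) = (a^4 - 8*a^3 - 103*a^2 - 194*a - 416)/(a^4 - 8*a^3 - 8*a^2 + 96*a + 144)
(4) = -6*x^2*exp(x) + 3*x^2 - 32*x*exp(2*x) + 6*x*exp(x) - 6*x + 80*exp(2*x) + 18*exp(x)
(5) = -0.840000000000000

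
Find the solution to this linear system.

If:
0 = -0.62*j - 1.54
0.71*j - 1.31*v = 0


Then:
j = -2.48
v = -1.35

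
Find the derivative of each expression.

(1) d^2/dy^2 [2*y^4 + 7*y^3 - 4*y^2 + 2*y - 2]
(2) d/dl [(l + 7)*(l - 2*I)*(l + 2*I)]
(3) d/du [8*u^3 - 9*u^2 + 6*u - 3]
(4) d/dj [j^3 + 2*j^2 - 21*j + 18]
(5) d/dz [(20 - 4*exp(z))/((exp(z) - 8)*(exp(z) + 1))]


(1) = 24*y^2 + 42*y - 8
(2) = 3*l^2 + 14*l + 4
(3) = 24*u^2 - 18*u + 6
(4) = 3*j^2 + 4*j - 21
(5) = 4*(exp(2*z) - 10*exp(z) + 43)*exp(z)/(exp(4*z) - 14*exp(3*z) + 33*exp(2*z) + 112*exp(z) + 64)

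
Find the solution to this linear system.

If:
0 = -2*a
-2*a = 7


Then:
No Solution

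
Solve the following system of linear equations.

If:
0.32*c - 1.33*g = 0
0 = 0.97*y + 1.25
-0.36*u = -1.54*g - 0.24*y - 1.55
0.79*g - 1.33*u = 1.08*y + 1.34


Then:
c = -3.84
g = -0.93
u = -0.51
y = -1.29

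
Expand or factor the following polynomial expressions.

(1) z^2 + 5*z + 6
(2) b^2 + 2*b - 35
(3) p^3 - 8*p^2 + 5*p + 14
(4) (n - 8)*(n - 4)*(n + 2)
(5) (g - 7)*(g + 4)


(1) = (z + 2)*(z + 3)
(2) = (b - 5)*(b + 7)
(3) = (p - 7)*(p - 2)*(p + 1)
(4) = n^3 - 10*n^2 + 8*n + 64
(5) = g^2 - 3*g - 28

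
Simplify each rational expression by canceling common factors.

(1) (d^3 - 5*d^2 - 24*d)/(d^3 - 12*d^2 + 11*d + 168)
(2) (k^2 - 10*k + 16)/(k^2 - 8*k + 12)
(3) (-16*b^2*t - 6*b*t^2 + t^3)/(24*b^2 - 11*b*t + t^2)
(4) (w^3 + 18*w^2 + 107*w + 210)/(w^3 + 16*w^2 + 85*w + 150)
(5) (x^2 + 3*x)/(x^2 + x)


(1) = d/(d - 7)
(2) = (k - 8)/(k - 6)
(3) = (2*b*t + t^2)/(-3*b + t)
(4) = (w + 7)/(w + 5)
(5) = (x + 3)/(x + 1)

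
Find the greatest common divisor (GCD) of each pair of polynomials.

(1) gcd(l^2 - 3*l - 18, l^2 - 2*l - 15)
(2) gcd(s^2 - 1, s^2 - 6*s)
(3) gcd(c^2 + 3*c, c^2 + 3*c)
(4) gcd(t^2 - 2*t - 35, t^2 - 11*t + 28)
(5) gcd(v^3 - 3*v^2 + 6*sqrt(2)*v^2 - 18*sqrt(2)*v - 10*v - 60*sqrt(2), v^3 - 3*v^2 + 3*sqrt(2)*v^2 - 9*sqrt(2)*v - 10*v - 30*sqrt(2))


(1) = gcd((l - 6)*(l + 3), (l - 5)*(l + 3)) = l + 3
(2) = gcd((s - 1)*(s + 1), s*(s - 6)) = 1
(3) = c^2 + 3*c
(4) = gcd((t - 7)*(t + 5), (t - 7)*(t - 4)) = t - 7
(5) = v^2 - 3*v - 10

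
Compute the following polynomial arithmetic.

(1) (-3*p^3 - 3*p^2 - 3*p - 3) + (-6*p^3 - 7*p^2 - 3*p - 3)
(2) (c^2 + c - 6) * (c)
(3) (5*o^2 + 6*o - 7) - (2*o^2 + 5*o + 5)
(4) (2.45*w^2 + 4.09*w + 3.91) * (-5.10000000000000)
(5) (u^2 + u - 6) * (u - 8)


(1) = -9*p^3 - 10*p^2 - 6*p - 6
(2) = c^3 + c^2 - 6*c
(3) = 3*o^2 + o - 12
(4) = -12.495*w^2 - 20.859*w - 19.941
(5) = u^3 - 7*u^2 - 14*u + 48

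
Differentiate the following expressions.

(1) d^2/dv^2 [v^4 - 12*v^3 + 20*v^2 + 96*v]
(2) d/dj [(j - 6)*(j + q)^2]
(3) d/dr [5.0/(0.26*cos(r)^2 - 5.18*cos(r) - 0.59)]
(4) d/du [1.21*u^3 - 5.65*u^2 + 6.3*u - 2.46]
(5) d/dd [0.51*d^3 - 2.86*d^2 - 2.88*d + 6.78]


(1) = 12*v^2 - 72*v + 40
(2) = (j + q)*(3*j + q - 12)
(3) = (2.6*cos(r) - 25.9)*sin(r)/(-0.26*cos(r)^2 + 5.18*cos(r) + 0.59)^2
(4) = 3.63*u^2 - 11.3*u + 6.3
(5) = 1.53*d^2 - 5.72*d - 2.88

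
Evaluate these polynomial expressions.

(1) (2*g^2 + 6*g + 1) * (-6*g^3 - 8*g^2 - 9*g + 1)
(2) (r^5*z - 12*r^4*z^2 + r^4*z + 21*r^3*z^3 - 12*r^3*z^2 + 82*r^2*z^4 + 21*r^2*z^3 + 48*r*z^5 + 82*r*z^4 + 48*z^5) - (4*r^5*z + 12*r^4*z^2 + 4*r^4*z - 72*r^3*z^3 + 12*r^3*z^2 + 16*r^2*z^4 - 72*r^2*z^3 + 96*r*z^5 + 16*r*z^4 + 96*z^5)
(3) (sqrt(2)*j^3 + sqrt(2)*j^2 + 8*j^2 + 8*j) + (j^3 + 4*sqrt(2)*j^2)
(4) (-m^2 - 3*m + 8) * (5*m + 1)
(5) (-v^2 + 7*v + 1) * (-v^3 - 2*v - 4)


(1) = -12*g^5 - 52*g^4 - 72*g^3 - 60*g^2 - 3*g + 1
(2) = -3*r^5*z - 24*r^4*z^2 - 3*r^4*z + 93*r^3*z^3 - 24*r^3*z^2 + 66*r^2*z^4 + 93*r^2*z^3 - 48*r*z^5 + 66*r*z^4 - 48*z^5
(3) = j^3 + sqrt(2)*j^3 + 5*sqrt(2)*j^2 + 8*j^2 + 8*j
(4) = -5*m^3 - 16*m^2 + 37*m + 8
(5) = v^5 - 7*v^4 + v^3 - 10*v^2 - 30*v - 4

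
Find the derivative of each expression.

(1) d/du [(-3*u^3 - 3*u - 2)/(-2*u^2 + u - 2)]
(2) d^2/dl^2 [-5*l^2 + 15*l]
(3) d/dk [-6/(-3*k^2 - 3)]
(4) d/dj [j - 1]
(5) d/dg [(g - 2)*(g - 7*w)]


(1) = 2*(3*u^4 - 3*u^3 + 6*u^2 - 4*u + 4)/(4*u^4 - 4*u^3 + 9*u^2 - 4*u + 4)
(2) = -10
(3) = -4*k/(k^2 + 1)^2
(4) = 1
(5) = 2*g - 7*w - 2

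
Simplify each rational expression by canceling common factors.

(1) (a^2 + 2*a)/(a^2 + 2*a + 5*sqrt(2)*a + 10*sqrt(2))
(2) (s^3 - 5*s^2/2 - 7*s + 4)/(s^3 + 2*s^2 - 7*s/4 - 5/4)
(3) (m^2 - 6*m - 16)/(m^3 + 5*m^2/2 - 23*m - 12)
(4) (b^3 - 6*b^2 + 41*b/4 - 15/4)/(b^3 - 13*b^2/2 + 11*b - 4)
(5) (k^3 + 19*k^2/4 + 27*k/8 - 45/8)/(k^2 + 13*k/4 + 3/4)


(1) = a/(a + 5*sqrt(2))
(2) = (4*s^3 - 10*s^2 - 28*s + 16)/(4*s^3 + 8*s^2 - 7*s - 5)
(3) = (2*m^2 - 12*m - 32)/(2*m^3 + 5*m^2 - 46*m - 24)
(4) = (2*b^2 - 11*b + 15)/(2*b^2 - 12*b + 16)
(5) = (8*k^2 + 14*k - 15)/(8*k + 2)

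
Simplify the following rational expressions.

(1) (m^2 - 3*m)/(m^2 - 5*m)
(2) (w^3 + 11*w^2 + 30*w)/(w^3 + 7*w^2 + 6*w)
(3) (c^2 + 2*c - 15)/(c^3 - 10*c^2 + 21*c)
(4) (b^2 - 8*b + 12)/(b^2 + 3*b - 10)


(1) = (m - 3)/(m - 5)
(2) = (w + 5)/(w + 1)
(3) = (c + 5)/(c^2 - 7*c)
(4) = (b - 6)/(b + 5)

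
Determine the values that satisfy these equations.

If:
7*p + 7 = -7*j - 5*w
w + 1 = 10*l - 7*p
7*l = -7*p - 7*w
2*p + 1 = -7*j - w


Then:
j = -40/91
l = 35/13
p = 62/13
w = -97/13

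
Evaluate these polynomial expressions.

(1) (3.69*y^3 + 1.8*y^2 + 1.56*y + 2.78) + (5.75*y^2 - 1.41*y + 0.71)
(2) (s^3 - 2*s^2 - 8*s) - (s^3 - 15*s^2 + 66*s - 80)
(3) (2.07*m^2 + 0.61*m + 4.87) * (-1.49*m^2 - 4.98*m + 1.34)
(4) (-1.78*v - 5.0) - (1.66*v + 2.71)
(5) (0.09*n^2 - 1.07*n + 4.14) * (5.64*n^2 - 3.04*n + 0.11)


(1) = 3.69*y^3 + 7.55*y^2 + 0.15*y + 3.49
(2) = 13*s^2 - 74*s + 80
(3) = -3.0843*m^4 - 11.2175*m^3 - 7.5203*m^2 - 23.4352*m + 6.5258
(4) = -3.44*v - 7.71
(5) = 0.5076*n^4 - 6.3084*n^3 + 26.6123*n^2 - 12.7033*n + 0.4554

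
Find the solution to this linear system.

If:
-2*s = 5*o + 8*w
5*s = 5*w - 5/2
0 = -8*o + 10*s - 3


Then:
o = -7/13
s = -17/130
w = 24/65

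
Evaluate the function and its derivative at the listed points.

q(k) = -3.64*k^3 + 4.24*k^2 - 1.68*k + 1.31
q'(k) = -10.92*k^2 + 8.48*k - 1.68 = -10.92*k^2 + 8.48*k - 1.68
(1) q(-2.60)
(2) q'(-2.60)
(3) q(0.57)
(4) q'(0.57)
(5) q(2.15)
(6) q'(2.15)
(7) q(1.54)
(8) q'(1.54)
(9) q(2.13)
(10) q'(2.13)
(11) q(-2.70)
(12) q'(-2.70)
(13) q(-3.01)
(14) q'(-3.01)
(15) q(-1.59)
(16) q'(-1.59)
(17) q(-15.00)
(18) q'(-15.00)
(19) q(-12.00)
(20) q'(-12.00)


(1) = 98.32
(2) = -97.55
(3) = 1.06
(4) = -0.39
(5) = -18.88
(6) = -33.93
(7) = -4.52
(8) = -14.52
(9) = -18.21
(10) = -33.16
(11) = 108.40
(12) = -104.18
(13) = 144.05
(14) = -126.14
(15) = 29.33
(16) = -42.77
(17) = 13265.51
(18) = -2585.88
(19) = 6921.95
(20) = -1675.92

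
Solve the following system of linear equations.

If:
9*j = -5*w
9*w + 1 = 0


Then:
j = 5/81
w = -1/9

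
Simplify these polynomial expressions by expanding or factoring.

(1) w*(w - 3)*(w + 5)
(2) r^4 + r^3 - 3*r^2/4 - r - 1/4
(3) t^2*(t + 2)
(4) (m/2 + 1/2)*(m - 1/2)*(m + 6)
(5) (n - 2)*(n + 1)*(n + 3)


(1) = w^3 + 2*w^2 - 15*w
(2) = (r - 1)*(r + 1/2)^2*(r + 1)
(3) = t^3 + 2*t^2
(4) = m^3/2 + 13*m^2/4 + 5*m/4 - 3/2
(5) = n^3 + 2*n^2 - 5*n - 6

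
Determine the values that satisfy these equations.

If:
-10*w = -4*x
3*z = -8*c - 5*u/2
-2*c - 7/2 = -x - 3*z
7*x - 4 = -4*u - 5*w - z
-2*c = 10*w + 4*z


Then:
c = -88/111
u = 361/222
w = -161/1110
x = -161/444
z = 337/444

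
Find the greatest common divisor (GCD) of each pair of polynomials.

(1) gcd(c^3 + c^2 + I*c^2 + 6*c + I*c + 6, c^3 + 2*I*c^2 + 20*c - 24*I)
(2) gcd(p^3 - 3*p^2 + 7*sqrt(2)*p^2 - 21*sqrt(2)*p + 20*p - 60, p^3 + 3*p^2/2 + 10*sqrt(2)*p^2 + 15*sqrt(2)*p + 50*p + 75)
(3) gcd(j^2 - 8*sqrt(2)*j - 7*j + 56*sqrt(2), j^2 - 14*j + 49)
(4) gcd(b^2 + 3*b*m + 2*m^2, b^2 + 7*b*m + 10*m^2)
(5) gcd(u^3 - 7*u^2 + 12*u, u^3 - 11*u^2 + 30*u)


(1) = c - 2*I
(2) = gcd((p - 3)*(p + 2*sqrt(2))*(p + 5*sqrt(2)), (p + 3/2)*(p + 5*sqrt(2))^2) = p + 5*sqrt(2)
(3) = j - 7
(4) = gcd((b + m)*(b + 2*m), (b + 2*m)*(b + 5*m)) = b + 2*m
(5) = gcd(u*(u - 4)*(u - 3), u*(u - 6)*(u - 5)) = u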